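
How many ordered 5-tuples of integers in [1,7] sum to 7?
Coefficient of x^7 in (x + x² + ... + x^7)^5. By inclusion-exclusion on dice exceeding 7: Σ_j (-1)^j C(5,j)·C(7-1-7j, 4) = C(5,0)·C(6,4) = 1·15 = 15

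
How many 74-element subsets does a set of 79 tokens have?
C(79,74) = 79!/(74!×5!) = 22537515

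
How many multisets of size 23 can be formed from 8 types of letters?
C(23+8-1, 8-1) = C(30, 7) = 2035800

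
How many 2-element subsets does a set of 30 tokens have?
C(30,2) = 30!/(2!×28!) = 435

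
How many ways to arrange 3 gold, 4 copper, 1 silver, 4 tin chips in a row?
12! / (3! × 4! × 1! × 4!) = 138600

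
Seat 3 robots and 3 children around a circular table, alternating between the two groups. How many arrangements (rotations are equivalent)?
Fix one of the robots: (3-1)! ways for the remaining robots, × 3! ways for the children = 2 × 6 = 12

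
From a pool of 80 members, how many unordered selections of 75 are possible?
C(80,75) = 80!/(75!×5!) = 24040016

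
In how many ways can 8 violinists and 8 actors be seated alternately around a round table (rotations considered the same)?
Fix one of the violinists: (8-1)! ways for the remaining violinists, × 8! ways for the actors = 5040 × 40320 = 203212800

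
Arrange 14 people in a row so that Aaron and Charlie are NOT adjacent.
Total - adjacent = 14! - (14-1)!×2 = 87178291200 - 12454041600 = 74724249600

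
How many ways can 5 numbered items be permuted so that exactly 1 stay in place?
Choose the 1 fixed point C(5,1) = 5, derange the rest: !4 = Σ_{j=0}^{4} (-1)^j·4!/j! = 24 - 24 + 12 - 4 + 1 = 9. Product = 5 × 9 = 45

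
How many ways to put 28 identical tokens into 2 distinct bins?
C(28+2-1, 2-1) = C(29, 1) = 29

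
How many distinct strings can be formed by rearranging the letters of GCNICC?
6! / (3! × 1! × 1! × 1!) = 120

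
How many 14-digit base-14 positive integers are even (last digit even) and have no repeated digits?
Last∈{0,2,4,6,8,10,12}. Last=0: 6227020800. Last nonzero: 6×12×P(12,12) = 34488115200. Total = 40715136000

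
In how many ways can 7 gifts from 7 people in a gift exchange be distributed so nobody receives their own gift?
!7 = Σ_{j=0}^{7} (-1)^j·7!/j! = 5040 - 5040 + 2520 - 840 + 210 - 42 + 7 - 1 = 1854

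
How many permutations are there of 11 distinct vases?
11! = 39916800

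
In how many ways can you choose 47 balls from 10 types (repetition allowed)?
C(47+10-1, 10-1) = C(56, 9) = 7575968400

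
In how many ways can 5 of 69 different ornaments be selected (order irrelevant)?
C(69,5) = 69!/(5!×64!) = 11238513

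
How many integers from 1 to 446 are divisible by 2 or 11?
⌊446/2⌋ + ⌊446/11⌋ - ⌊446/22⌋ = 223 + 40 - 20 = 243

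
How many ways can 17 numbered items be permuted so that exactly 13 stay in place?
Choose the 13 fixed points C(17,13) = 2380, derange the rest: !4 = Σ_{j=0}^{4} (-1)^j·4!/j! = 24 - 24 + 12 - 4 + 1 = 9. Product = 2380 × 9 = 21420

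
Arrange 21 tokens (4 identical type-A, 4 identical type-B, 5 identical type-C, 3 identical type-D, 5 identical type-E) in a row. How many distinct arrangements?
21! / (4! × 4! × 5! × 3! × 5!) = 1026615189600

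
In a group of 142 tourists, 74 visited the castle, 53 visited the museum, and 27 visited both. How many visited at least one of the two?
|A∪B| = |A| + |B| - |A∩B| = 74 + 53 - 27 = 100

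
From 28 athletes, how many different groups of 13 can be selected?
C(28,13) = 28!/(13!×15!) = 37442160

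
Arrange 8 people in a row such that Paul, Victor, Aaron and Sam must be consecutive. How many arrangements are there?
Treat the 4 as one block: (8-4+1)! × 4! = 120 × 24 = 2880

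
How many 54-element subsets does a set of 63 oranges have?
C(63,54) = 63!/(54!×9!) = 23667689815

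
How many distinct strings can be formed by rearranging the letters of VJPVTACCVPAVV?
13! / (1! × 2! × 1! × 5! × 2! × 2!) = 6486480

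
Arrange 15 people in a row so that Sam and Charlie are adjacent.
Treat as block: (15-1)! × 2! = 87178291200 × 2 = 174356582400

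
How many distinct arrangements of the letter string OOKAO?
5! / (1! × 3! × 1!) = 20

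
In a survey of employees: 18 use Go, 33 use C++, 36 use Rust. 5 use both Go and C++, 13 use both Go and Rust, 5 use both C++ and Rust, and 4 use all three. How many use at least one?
|A∪B∪C| = 18+33+36-5-13-5+4 = 68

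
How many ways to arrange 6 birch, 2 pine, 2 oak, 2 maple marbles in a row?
12! / (6! × 2! × 2! × 2!) = 83160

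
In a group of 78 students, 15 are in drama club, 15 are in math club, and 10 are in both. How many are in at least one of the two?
|A∪B| = |A| + |B| - |A∩B| = 15 + 15 - 10 = 20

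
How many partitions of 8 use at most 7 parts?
By conjugation, equals partitions of 8 into parts ≤ 7. Let r_j(i) = number of partitions of i into parts ≤ j, for i = 0..8. r_1(i) = 1 for all i; r_j(i) = r_{j-1}(i) + r_j(i-j). Rows j = 2..7: ≤2: 1 1 2 2 3 3 4 4 5; ≤3: 1 1 2 3 4 5 7 8 10; ≤4: 1 1 2 3 5 6 9 11 15; ≤5: 1 1 2 3 5 7 10 13 18; ≤6: 1 1 2 3 5 7 11 14 20; ≤7: 1 1 2 3 5 7 11 15 21. r_7(8) = 21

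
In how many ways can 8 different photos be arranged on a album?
8! = 40320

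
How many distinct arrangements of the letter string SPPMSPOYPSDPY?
13! / (2! × 1! × 1! × 5! × 3! × 1!) = 4324320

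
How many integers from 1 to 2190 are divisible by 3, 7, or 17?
⌊2190/3⌋+⌊2190/7⌋+⌊2190/17⌋ - ⌊2190/21⌋-⌊2190/51⌋-⌊2190/119⌋ + ⌊2190/357⌋ = 730+312+128 - 104-42-18 + 6 = 1012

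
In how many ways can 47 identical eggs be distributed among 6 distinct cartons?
C(47+6-1, 6-1) = C(52, 5) = 2598960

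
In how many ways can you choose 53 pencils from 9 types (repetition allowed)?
C(53+9-1, 9-1) = C(61, 8) = 2944827765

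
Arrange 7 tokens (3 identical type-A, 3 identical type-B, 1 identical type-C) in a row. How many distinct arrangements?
7! / (3! × 3! × 1!) = 140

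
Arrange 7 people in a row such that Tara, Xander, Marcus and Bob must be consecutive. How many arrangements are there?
Treat the 4 as one block: (7-4+1)! × 4! = 24 × 24 = 576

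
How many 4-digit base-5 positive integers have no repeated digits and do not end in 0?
Last digit: 4 nonzero choices. First digit: 3 (nonzero, ≠last). Middle 2: P(3,2) = 6. Total = 72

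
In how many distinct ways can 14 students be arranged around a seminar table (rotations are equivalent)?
Circular: fix one position, arrange the rest. (14-1)! = 6227020800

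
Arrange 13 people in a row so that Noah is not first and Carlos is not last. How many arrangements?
By inclusion-exclusion: 13! - 2×(13-1)! + (13-2)! = 6227020800 - 958003200 + 39916800 = 5308934400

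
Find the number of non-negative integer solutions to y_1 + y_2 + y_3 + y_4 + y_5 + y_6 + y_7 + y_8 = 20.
C(20+8-1, 8-1) = C(27, 7) = 888030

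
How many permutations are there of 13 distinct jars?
13! = 6227020800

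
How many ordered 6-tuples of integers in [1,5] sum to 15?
Coefficient of x^15 in (x + x² + ... + x^5)^6. By inclusion-exclusion on dice exceeding 5: Σ_j (-1)^j C(6,j)·C(15-1-5j, 5) = C(6,0)·C(14,5) - C(6,1)·C(9,5) = 1·2002 - 6·126 = 1246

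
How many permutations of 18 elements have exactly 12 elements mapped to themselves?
Choose the 12 fixed points C(18,12) = 18564, derange the rest: !6 = Σ_{j=0}^{6} (-1)^j·6!/j! = 720 - 720 + 360 - 120 + 30 - 6 + 1 = 265. Product = 18564 × 265 = 4919460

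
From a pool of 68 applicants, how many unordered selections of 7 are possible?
C(68,7) = 68!/(7!×61!) = 969443904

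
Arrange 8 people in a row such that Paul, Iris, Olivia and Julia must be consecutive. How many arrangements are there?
Treat the 4 as one block: (8-4+1)! × 4! = 120 × 24 = 2880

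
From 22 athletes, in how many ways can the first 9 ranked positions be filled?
P(22,9) = 22!/(22-9)! = 180503769600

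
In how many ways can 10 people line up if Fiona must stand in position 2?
Fix one position: (10-1)! = 362880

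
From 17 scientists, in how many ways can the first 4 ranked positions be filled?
P(17,4) = 17!/(17-4)! = 57120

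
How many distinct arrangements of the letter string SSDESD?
6! / (3! × 2! × 1!) = 60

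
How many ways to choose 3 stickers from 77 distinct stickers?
C(77,3) = 77!/(3!×74!) = 73150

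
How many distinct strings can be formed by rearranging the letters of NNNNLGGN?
8! / (5! × 2! × 1!) = 168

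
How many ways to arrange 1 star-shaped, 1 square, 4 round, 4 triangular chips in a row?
10! / (1! × 1! × 4! × 4!) = 6300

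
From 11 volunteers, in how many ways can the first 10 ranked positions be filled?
P(11,10) = 11!/(11-10)! = 39916800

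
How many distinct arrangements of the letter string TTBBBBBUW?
9! / (1! × 5! × 2! × 1!) = 1512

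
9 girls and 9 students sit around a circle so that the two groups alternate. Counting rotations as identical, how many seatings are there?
Fix one of the girls: (9-1)! ways for the remaining girls, × 9! ways for the students = 40320 × 362880 = 14631321600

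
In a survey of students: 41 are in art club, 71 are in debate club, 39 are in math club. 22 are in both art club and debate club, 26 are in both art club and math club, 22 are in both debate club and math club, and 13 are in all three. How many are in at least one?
|A∪B∪C| = 41+71+39-22-26-22+13 = 94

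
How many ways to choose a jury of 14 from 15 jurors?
C(15,14) = 15!/(14!×1!) = 15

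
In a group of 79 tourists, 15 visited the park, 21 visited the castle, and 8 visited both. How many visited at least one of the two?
|A∪B| = |A| + |B| - |A∩B| = 15 + 21 - 8 = 28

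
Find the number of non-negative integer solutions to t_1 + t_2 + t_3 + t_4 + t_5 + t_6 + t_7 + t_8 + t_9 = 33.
C(33+9-1, 9-1) = C(41, 8) = 95548245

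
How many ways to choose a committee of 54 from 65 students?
C(65,54) = 65!/(54!×11!) = 895068996640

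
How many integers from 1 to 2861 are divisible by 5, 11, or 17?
⌊2861/5⌋+⌊2861/11⌋+⌊2861/17⌋ - ⌊2861/55⌋-⌊2861/85⌋-⌊2861/187⌋ + ⌊2861/935⌋ = 572+260+168 - 52-33-15 + 3 = 903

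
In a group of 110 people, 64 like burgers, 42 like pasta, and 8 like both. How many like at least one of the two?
|A∪B| = |A| + |B| - |A∩B| = 64 + 42 - 8 = 98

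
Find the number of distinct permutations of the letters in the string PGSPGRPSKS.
10! / (1! × 3! × 3! × 1! × 2!) = 50400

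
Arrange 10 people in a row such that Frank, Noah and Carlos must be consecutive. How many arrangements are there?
Treat the 3 as one block: (10-3+1)! × 3! = 40320 × 6 = 241920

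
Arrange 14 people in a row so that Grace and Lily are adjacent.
Treat as block: (14-1)! × 2! = 6227020800 × 2 = 12454041600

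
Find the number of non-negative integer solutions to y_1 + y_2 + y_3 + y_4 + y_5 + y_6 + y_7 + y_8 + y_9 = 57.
C(57+9-1, 9-1) = C(65, 8) = 5047381560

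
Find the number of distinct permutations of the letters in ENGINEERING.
11! / (3! × 3! × 2! × 2! × 1!) = 277200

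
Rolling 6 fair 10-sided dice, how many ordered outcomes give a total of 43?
Coefficient of x^43 in (x + x² + ... + x^10)^6. By inclusion-exclusion on dice exceeding 10: Σ_j (-1)^j C(6,j)·C(43-1-10j, 5) = C(6,0)·C(42,5) - C(6,1)·C(32,5) + C(6,2)·C(22,5) - C(6,3)·C(12,5) = 1·850668 - 6·201376 + 15·26334 - 20·792 = 21582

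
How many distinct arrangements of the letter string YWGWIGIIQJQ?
11! / (2! × 1! × 1! × 3! × 2! × 2!) = 831600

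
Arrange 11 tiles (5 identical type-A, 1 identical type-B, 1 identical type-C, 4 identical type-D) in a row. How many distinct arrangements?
11! / (5! × 1! × 1! × 4!) = 13860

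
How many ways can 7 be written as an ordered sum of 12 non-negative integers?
C(7+12-1, 12-1) = C(18, 11) = 31824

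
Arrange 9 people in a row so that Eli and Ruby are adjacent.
Treat as block: (9-1)! × 2! = 40320 × 2 = 80640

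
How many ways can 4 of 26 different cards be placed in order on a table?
P(26,4) = 26!/(26-4)! = 358800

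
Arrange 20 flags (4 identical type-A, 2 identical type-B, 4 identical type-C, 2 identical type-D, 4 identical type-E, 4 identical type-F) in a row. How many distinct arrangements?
20! / (4! × 2! × 4! × 2! × 4! × 4!) = 1833241410000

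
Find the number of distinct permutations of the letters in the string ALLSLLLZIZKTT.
13! / (1! × 1! × 1! × 1! × 2! × 2! × 5!) = 12972960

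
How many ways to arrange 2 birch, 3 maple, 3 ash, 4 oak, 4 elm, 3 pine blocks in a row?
19! / (2! × 3! × 3! × 4! × 4! × 3!) = 488864376000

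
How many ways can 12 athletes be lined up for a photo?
12! = 479001600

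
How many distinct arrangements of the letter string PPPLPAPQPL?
10! / (1! × 1! × 2! × 6!) = 2520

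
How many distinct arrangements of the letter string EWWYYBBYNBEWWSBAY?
17! / (2! × 4! × 1! × 4! × 1! × 1! × 4!) = 12864852000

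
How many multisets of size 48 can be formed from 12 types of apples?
C(48+12-1, 12-1) = C(59, 11) = 279871768995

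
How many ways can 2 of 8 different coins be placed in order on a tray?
P(8,2) = 8!/(8-2)! = 56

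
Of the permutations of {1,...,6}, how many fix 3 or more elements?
Exactly j fixed points: C(6,j)·!(6-j); sum over j ≥ 3 (derangement numbers via !m = (m-1)·(!(m-1) + !(m-2)): !0..!3 = 1, 0, 1, 2). Σ_{j=3}^{6} C(6,j)·!(6-j) = C(6,3)·!3 + C(6,4)·!2 + C(6,5)·!1 + C(6,6)·!0 = 20·2 + 15·1 + 6·0 + 1·1 = 56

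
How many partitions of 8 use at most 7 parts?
By conjugation, equals partitions of 8 into parts ≤ 7. Let r_j(i) = number of partitions of i into parts ≤ j, for i = 0..8. r_1(i) = 1 for all i; r_j(i) = r_{j-1}(i) + r_j(i-j). Rows j = 2..7: ≤2: 1 1 2 2 3 3 4 4 5; ≤3: 1 1 2 3 4 5 7 8 10; ≤4: 1 1 2 3 5 6 9 11 15; ≤5: 1 1 2 3 5 7 10 13 18; ≤6: 1 1 2 3 5 7 11 14 20; ≤7: 1 1 2 3 5 7 11 15 21. r_7(8) = 21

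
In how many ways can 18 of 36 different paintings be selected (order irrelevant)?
C(36,18) = 36!/(18!×18!) = 9075135300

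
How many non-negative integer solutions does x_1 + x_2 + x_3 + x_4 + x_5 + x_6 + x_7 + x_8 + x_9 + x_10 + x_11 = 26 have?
C(26+11-1, 11-1) = C(36, 10) = 254186856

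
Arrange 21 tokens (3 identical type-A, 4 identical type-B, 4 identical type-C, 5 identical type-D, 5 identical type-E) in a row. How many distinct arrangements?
21! / (3! × 4! × 4! × 5! × 5!) = 1026615189600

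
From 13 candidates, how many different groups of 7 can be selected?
C(13,7) = 13!/(7!×6!) = 1716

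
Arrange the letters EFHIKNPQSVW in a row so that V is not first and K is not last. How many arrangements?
By inclusion-exclusion: 11! - 2×(11-1)! + (11-2)! = 39916800 - 7257600 + 362880 = 33022080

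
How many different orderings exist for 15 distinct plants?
15! = 1307674368000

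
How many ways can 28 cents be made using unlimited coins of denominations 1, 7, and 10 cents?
Coefficient of x^28 in 1/(1-x^1) · 1/(1-x^7) · 1/(1-x^10). Case on j = number of 10-cent coins (j = 0..2); remainder r = 28 - 10j is made from {1,7} in ⌊r/7⌋+1 ways. r = 28, 18, 8 → 5 + 3 + 2 = 10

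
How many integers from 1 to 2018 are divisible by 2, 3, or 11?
⌊2018/2⌋+⌊2018/3⌋+⌊2018/11⌋ - ⌊2018/6⌋-⌊2018/22⌋-⌊2018/33⌋ + ⌊2018/66⌋ = 1009+672+183 - 336-91-61 + 30 = 1406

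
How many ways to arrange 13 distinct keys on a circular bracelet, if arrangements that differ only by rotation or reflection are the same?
(13-1)!/2 = 479001600/2 = 239500800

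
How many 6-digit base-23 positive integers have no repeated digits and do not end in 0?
Last digit: 22 nonzero choices. First digit: 21 (nonzero, ≠last). Middle 4: P(21,4) = 143640. Total = 66361680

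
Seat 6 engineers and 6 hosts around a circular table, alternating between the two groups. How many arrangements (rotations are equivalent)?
Fix one of the engineers: (6-1)! ways for the remaining engineers, × 6! ways for the hosts = 120 × 720 = 86400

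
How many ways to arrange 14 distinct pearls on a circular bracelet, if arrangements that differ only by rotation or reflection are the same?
(14-1)!/2 = 6227020800/2 = 3113510400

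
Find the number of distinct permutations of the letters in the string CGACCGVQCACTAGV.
15! / (1! × 3! × 2! × 3! × 5! × 1!) = 151351200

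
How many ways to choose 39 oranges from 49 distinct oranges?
C(49,39) = 49!/(39!×10!) = 8217822536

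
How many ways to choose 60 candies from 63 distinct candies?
C(63,60) = 63!/(60!×3!) = 39711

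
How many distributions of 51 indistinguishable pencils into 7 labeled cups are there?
C(51+7-1, 7-1) = C(57, 6) = 36288252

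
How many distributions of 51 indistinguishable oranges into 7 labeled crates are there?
C(51+7-1, 7-1) = C(57, 6) = 36288252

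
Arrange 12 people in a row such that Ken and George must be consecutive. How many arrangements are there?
Treat the 2 as one block: (12-2+1)! × 2! = 39916800 × 2 = 79833600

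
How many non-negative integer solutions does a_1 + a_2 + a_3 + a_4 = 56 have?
C(56+4-1, 4-1) = C(59, 3) = 32509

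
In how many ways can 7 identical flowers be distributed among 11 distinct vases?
C(7+11-1, 11-1) = C(17, 10) = 19448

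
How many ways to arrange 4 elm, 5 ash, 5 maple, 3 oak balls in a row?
17! / (4! × 5! × 5! × 3!) = 171531360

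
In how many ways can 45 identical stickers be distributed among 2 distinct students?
C(45+2-1, 2-1) = C(46, 1) = 46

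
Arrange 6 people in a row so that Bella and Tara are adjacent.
Treat as block: (6-1)! × 2! = 120 × 2 = 240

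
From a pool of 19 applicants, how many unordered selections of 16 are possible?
C(19,16) = 19!/(16!×3!) = 969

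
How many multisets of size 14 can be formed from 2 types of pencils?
C(14+2-1, 2-1) = C(15, 1) = 15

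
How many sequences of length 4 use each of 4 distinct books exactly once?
4! = 24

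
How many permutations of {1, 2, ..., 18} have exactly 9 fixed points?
Choose the 9 fixed points C(18,9) = 48620, derange the rest: !9 = Σ_{j=0}^{9} (-1)^j·9!/j! = 362880 - 362880 + 181440 - 60480 + 15120 - 3024 + 504 - 72 + 9 - 1 = 133496. Product = 48620 × 133496 = 6490575520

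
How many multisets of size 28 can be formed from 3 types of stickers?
C(28+3-1, 3-1) = C(30, 2) = 435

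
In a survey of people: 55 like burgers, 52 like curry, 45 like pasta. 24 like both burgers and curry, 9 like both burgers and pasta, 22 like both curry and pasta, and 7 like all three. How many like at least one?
|A∪B∪C| = 55+52+45-24-9-22+7 = 104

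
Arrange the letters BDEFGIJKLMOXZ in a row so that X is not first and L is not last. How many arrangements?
By inclusion-exclusion: 13! - 2×(13-1)! + (13-2)! = 6227020800 - 958003200 + 39916800 = 5308934400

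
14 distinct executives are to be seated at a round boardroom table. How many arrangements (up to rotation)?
Circular: fix one position, arrange the rest. (14-1)! = 6227020800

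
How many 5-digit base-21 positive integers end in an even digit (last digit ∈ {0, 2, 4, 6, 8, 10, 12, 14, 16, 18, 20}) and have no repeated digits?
Last∈{0,2,4,6,8,10,12,14,16,18,20}. Last=0: 116280. Last nonzero: 10×19×P(19,3) = 1104660. Total = 1220940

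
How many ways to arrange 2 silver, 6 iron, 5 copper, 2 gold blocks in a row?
15! / (2! × 6! × 5! × 2!) = 3783780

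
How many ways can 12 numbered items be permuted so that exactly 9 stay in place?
Choose the 9 fixed points C(12,9) = 220, derange the rest: !3 = Σ_{j=0}^{3} (-1)^j·3!/j! = 6 - 6 + 3 - 1 = 2. Product = 220 × 2 = 440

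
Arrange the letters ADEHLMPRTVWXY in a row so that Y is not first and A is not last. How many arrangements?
By inclusion-exclusion: 13! - 2×(13-1)! + (13-2)! = 6227020800 - 958003200 + 39916800 = 5308934400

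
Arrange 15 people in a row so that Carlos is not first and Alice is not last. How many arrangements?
By inclusion-exclusion: 15! - 2×(15-1)! + (15-2)! = 1307674368000 - 174356582400 + 6227020800 = 1139544806400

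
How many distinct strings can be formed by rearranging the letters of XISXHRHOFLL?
11! / (2! × 1! × 1! × 1! × 1! × 1! × 2! × 2!) = 4989600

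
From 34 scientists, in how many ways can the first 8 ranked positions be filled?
P(34,8) = 34!/(34-8)! = 732058145280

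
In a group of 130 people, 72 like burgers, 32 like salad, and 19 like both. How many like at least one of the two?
|A∪B| = |A| + |B| - |A∩B| = 72 + 32 - 19 = 85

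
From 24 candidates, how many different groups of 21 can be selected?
C(24,21) = 24!/(21!×3!) = 2024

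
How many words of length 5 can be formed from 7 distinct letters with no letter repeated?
P(7,5) = 7!/(7-5)! = 2520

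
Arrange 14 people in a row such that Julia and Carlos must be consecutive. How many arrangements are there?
Treat the 2 as one block: (14-2+1)! × 2! = 6227020800 × 2 = 12454041600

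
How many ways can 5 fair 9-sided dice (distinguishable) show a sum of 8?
Coefficient of x^8 in (x + x² + ... + x^9)^5. By inclusion-exclusion on dice exceeding 9: Σ_j (-1)^j C(5,j)·C(8-1-9j, 4) = C(5,0)·C(7,4) = 1·35 = 35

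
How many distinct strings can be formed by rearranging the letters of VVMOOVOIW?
9! / (1! × 1! × 3! × 1! × 3!) = 10080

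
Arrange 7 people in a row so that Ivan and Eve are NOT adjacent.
Total - adjacent = 7! - (7-1)!×2 = 5040 - 1440 = 3600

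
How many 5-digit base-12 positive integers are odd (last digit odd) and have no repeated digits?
Last∈{1,3,5,7,9,11}. Last=0: 0. Last nonzero: 6×10×P(10,3) = 43200. Total = 43200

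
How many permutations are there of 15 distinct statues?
15! = 1307674368000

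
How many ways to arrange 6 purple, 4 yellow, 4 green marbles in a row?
14! / (6! × 4! × 4!) = 210210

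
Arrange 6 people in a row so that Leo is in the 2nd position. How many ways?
Fix one position: (6-1)! = 120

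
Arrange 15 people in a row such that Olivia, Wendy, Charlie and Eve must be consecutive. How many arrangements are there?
Treat the 4 as one block: (15-4+1)! × 4! = 479001600 × 24 = 11496038400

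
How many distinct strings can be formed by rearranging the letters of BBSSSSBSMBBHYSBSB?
17! / (1! × 1! × 1! × 7! × 7!) = 14002560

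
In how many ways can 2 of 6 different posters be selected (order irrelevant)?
C(6,2) = 6!/(2!×4!) = 15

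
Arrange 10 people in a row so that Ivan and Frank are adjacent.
Treat as block: (10-1)! × 2! = 362880 × 2 = 725760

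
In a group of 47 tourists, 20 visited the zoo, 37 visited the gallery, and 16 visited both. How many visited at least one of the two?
|A∪B| = |A| + |B| - |A∩B| = 20 + 37 - 16 = 41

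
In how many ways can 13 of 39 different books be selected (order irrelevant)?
C(39,13) = 39!/(13!×26!) = 8122425444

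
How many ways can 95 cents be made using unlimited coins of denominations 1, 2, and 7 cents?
Coefficient of x^95 in 1/(1-x^1) · 1/(1-x^2) · 1/(1-x^7). Case on j = number of 7-cent coins (j = 0..13); remainder r = 95 - 7j is made from {1,2} in ⌊r/2⌋+1 ways. r = 95, 88, 81, 74, 67, 60, 53, 46, 39, 32, 25, 18, 11, 4 → 48 + 45 + 41 + 38 + 34 + 31 + 27 + 24 + 20 + 17 + 13 + 10 + 6 + 3 = 357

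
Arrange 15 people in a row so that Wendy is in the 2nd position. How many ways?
Fix one position: (15-1)! = 87178291200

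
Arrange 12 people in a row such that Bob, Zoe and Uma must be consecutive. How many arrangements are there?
Treat the 3 as one block: (12-3+1)! × 3! = 3628800 × 6 = 21772800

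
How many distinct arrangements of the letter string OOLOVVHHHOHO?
12! / (4! × 2! × 5! × 1!) = 83160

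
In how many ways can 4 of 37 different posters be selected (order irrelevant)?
C(37,4) = 37!/(4!×33!) = 66045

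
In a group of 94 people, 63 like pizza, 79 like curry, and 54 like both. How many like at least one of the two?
|A∪B| = |A| + |B| - |A∩B| = 63 + 79 - 54 = 88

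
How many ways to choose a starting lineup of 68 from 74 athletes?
C(74,68) = 74!/(68!×6!) = 185250786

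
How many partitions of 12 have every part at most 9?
Let r_j(i) = number of partitions of i into parts ≤ j, for i = 0..12. r_1(i) = 1 for all i; r_j(i) = r_{j-1}(i) + r_j(i-j). Rows j = 2..9: ≤2: 1 1 2 2 3 3 4 4 5 5 6 6 7; ≤3: 1 1 2 3 4 5 7 8 10 12 14 16 19; ≤4: 1 1 2 3 5 6 9 11 15 18 23 27 34; ≤5: 1 1 2 3 5 7 10 13 18 23 30 37 47; ≤6: 1 1 2 3 5 7 11 14 20 26 35 44 58; ≤7: 1 1 2 3 5 7 11 15 21 28 38 49 65; ≤8: 1 1 2 3 5 7 11 15 22 29 40 52 70; ≤9: 1 1 2 3 5 7 11 15 22 30 41 54 73. r_9(12) = 73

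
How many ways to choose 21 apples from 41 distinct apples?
C(41,21) = 41!/(21!×20!) = 269128937220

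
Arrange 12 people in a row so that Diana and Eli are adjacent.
Treat as block: (12-1)! × 2! = 39916800 × 2 = 79833600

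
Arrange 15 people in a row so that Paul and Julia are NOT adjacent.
Total - adjacent = 15! - (15-1)!×2 = 1307674368000 - 174356582400 = 1133317785600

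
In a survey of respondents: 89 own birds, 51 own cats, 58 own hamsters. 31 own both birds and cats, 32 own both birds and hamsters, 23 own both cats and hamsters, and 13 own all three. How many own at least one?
|A∪B∪C| = 89+51+58-31-32-23+13 = 125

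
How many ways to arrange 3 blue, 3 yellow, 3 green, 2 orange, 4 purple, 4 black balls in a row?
19! / (3! × 3! × 3! × 2! × 4! × 4!) = 488864376000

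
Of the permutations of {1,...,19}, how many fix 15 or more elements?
Exactly j fixed points: C(19,j)·!(19-j); sum over j ≥ 15 (derangement numbers via !m = (m-1)·(!(m-1) + !(m-2)): !0..!4 = 1, 0, 1, 2, 9). Σ_{j=15}^{19} C(19,j)·!(19-j) = C(19,15)·!4 + C(19,16)·!3 + C(19,17)·!2 + C(19,18)·!1 + C(19,19)·!0 = 3876·9 + 969·2 + 171·1 + 19·0 + 1·1 = 36994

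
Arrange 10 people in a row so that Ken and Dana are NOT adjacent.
Total - adjacent = 10! - (10-1)!×2 = 3628800 - 725760 = 2903040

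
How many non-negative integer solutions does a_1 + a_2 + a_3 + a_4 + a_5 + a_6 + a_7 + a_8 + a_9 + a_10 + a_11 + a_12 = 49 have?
C(49+12-1, 12-1) = C(60, 11) = 342700125300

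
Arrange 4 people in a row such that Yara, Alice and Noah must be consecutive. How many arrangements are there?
Treat the 3 as one block: (4-3+1)! × 3! = 2 × 6 = 12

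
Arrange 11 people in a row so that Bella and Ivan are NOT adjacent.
Total - adjacent = 11! - (11-1)!×2 = 39916800 - 7257600 = 32659200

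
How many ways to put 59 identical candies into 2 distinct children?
C(59+2-1, 2-1) = C(60, 1) = 60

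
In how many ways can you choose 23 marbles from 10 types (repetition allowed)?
C(23+10-1, 10-1) = C(32, 9) = 28048800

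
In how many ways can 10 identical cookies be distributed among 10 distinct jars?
C(10+10-1, 10-1) = C(19, 9) = 92378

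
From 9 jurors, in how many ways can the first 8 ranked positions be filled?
P(9,8) = 9!/(9-8)! = 362880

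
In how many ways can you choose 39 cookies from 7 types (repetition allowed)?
C(39+7-1, 7-1) = C(45, 6) = 8145060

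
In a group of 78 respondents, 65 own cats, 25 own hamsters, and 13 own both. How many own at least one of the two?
|A∪B| = |A| + |B| - |A∩B| = 65 + 25 - 13 = 77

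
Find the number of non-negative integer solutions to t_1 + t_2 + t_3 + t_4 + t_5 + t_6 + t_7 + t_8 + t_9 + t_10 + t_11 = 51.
C(51+11-1, 11-1) = C(61, 10) = 90177170226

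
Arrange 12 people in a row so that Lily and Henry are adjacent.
Treat as block: (12-1)! × 2! = 39916800 × 2 = 79833600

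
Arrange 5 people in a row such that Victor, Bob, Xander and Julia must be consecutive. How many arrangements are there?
Treat the 4 as one block: (5-4+1)! × 4! = 2 × 24 = 48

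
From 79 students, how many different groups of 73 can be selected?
C(79,73) = 79!/(73!×6!) = 277962685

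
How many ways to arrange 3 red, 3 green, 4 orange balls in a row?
10! / (3! × 3! × 4!) = 4200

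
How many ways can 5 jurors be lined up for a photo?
5! = 120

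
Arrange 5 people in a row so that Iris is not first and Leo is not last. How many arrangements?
By inclusion-exclusion: 5! - 2×(5-1)! + (5-2)! = 120 - 48 + 6 = 78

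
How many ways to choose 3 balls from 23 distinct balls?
C(23,3) = 23!/(3!×20!) = 1771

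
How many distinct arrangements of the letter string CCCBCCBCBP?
10! / (3! × 1! × 6!) = 840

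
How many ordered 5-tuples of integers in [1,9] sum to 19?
Coefficient of x^19 in (x + x² + ... + x^9)^5. By inclusion-exclusion on dice exceeding 9: Σ_j (-1)^j C(5,j)·C(19-1-9j, 4) = C(5,0)·C(18,4) - C(5,1)·C(9,4) = 1·3060 - 5·126 = 2430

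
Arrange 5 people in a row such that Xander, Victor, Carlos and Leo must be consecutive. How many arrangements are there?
Treat the 4 as one block: (5-4+1)! × 4! = 2 × 24 = 48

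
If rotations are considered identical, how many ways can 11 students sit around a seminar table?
Circular: fix one position, arrange the rest. (11-1)! = 3628800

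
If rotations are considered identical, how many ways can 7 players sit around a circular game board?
Circular: fix one position, arrange the rest. (7-1)! = 720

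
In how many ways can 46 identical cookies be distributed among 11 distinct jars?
C(46+11-1, 11-1) = C(56, 10) = 35607051480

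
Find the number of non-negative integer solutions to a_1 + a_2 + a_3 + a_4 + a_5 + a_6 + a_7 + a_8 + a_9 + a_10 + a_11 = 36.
C(36+11-1, 11-1) = C(46, 10) = 4076350421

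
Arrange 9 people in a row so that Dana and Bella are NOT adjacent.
Total - adjacent = 9! - (9-1)!×2 = 362880 - 80640 = 282240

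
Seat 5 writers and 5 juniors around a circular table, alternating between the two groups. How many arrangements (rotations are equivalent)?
Fix one of the writers: (5-1)! ways for the remaining writers, × 5! ways for the juniors = 24 × 120 = 2880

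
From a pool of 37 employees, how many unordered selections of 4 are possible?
C(37,4) = 37!/(4!×33!) = 66045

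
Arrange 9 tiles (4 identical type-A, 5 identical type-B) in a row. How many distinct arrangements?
9! / (4! × 5!) = 126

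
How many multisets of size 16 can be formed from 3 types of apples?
C(16+3-1, 3-1) = C(18, 2) = 153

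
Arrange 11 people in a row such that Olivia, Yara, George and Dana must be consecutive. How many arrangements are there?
Treat the 4 as one block: (11-4+1)! × 4! = 40320 × 24 = 967680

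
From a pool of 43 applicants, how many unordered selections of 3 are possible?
C(43,3) = 43!/(3!×40!) = 12341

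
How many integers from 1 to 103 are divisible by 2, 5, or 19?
⌊103/2⌋+⌊103/5⌋+⌊103/19⌋ - ⌊103/10⌋-⌊103/38⌋-⌊103/95⌋ + ⌊103/190⌋ = 51+20+5 - 10-2-1 + 0 = 63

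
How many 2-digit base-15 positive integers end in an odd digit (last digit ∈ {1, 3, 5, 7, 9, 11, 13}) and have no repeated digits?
Last∈{1,3,5,7,9,11,13}. Last=0: 0. Last nonzero: 7×13×P(13,0) = 91. Total = 91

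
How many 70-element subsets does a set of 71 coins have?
C(71,70) = 71!/(70!×1!) = 71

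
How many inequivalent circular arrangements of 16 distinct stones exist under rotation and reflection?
(16-1)!/2 = 1307674368000/2 = 653837184000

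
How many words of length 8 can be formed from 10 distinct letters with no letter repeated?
P(10,8) = 10!/(10-8)! = 1814400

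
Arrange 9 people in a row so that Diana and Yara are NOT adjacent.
Total - adjacent = 9! - (9-1)!×2 = 362880 - 80640 = 282240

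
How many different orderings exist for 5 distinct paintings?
5! = 120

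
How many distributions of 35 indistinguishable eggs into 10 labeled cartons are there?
C(35+10-1, 10-1) = C(44, 9) = 708930508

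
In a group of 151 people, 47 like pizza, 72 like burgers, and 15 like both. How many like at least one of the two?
|A∪B| = |A| + |B| - |A∩B| = 47 + 72 - 15 = 104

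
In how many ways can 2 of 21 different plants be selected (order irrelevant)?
C(21,2) = 21!/(2!×19!) = 210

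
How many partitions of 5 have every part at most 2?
Let r_j(i) = number of partitions of i into parts ≤ j, for i = 0..5. r_1(i) = 1 for all i; r_j(i) = r_{j-1}(i) + r_j(i-j). Rows j = 2..2: ≤2: 1 1 2 2 3 3. r_2(5) = 3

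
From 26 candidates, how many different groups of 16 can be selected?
C(26,16) = 26!/(16!×10!) = 5311735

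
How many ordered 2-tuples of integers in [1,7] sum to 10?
Coefficient of x^10 in (x + x² + ... + x^7)^2. By inclusion-exclusion on dice exceeding 7: Σ_j (-1)^j C(2,j)·C(10-1-7j, 1) = C(2,0)·C(9,1) - C(2,1)·C(2,1) = 1·9 - 2·2 = 5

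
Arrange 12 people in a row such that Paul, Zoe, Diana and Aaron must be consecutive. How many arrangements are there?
Treat the 4 as one block: (12-4+1)! × 4! = 362880 × 24 = 8709120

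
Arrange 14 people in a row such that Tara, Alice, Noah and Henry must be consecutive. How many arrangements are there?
Treat the 4 as one block: (14-4+1)! × 4! = 39916800 × 24 = 958003200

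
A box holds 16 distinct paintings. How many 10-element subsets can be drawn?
C(16,10) = 16!/(10!×6!) = 8008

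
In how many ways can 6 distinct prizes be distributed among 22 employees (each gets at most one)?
P(22,6) = 22!/(22-6)! = 53721360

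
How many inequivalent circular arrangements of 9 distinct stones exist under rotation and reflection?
(9-1)!/2 = 40320/2 = 20160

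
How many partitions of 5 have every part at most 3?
Let r_j(i) = number of partitions of i into parts ≤ j, for i = 0..5. r_1(i) = 1 for all i; r_j(i) = r_{j-1}(i) + r_j(i-j). Rows j = 2..3: ≤2: 1 1 2 2 3 3; ≤3: 1 1 2 3 4 5. r_3(5) = 5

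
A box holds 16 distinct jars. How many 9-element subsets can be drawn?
C(16,9) = 16!/(9!×7!) = 11440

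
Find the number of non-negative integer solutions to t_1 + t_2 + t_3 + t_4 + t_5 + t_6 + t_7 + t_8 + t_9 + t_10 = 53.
C(53+10-1, 10-1) = C(62, 9) = 20286591270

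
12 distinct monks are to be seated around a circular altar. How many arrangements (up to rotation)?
Circular: fix one position, arrange the rest. (12-1)! = 39916800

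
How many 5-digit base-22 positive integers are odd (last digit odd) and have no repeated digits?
Last∈{1,3,5,7,9,11,13,15,17,19,21}. Last=0: 0. Last nonzero: 11×20×P(20,3) = 1504800. Total = 1504800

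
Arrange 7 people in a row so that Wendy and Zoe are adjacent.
Treat as block: (7-1)! × 2! = 720 × 2 = 1440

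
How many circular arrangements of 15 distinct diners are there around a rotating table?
Circular: fix one position, arrange the rest. (15-1)! = 87178291200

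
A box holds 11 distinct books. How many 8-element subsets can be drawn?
C(11,8) = 11!/(8!×3!) = 165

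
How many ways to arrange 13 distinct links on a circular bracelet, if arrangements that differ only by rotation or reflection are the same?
(13-1)!/2 = 479001600/2 = 239500800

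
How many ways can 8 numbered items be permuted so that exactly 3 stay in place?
Choose the 3 fixed points C(8,3) = 56, derange the rest: !5 = Σ_{j=0}^{5} (-1)^j·5!/j! = 120 - 120 + 60 - 20 + 5 - 1 = 44. Product = 56 × 44 = 2464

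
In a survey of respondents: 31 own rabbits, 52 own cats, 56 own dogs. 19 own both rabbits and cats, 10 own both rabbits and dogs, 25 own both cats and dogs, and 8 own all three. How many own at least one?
|A∪B∪C| = 31+52+56-19-10-25+8 = 93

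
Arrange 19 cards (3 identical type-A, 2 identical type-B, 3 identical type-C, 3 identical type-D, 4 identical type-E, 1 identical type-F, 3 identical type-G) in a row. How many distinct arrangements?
19! / (3! × 2! × 3! × 3! × 4! × 1! × 3!) = 1955457504000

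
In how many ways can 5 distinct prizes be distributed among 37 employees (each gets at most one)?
P(37,5) = 37!/(37-5)! = 52307640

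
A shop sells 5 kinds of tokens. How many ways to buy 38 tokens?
C(38+5-1, 5-1) = C(42, 4) = 111930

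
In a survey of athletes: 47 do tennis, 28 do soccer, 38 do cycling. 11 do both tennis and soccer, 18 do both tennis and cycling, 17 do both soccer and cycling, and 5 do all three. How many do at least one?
|A∪B∪C| = 47+28+38-11-18-17+5 = 72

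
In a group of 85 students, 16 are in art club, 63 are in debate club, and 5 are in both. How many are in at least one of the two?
|A∪B| = |A| + |B| - |A∩B| = 16 + 63 - 5 = 74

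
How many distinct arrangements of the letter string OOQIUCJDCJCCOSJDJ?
17! / (2! × 1! × 4! × 3! × 1! × 4! × 1! × 1!) = 51459408000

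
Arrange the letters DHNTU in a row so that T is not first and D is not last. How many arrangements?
By inclusion-exclusion: 5! - 2×(5-1)! + (5-2)! = 120 - 48 + 6 = 78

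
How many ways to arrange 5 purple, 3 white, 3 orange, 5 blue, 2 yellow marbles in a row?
18! / (5! × 3! × 3! × 5! × 2!) = 6175128960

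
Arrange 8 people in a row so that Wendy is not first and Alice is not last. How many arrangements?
By inclusion-exclusion: 8! - 2×(8-1)! + (8-2)! = 40320 - 10080 + 720 = 30960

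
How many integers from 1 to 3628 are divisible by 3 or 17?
⌊3628/3⌋ + ⌊3628/17⌋ - ⌊3628/51⌋ = 1209 + 213 - 71 = 1351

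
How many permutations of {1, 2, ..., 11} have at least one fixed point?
Complement of the derangements. !11 = Σ_{j=0}^{11} (-1)^j·11!/j! = 39916800 - 39916800 + 19958400 - 6652800 + 1663200 - 332640 + 55440 - 7920 + 990 - 110 + 11 - 1 = 14684570. 11! - !11 = 39916800 - 14684570 = 25232230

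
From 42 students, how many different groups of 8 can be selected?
C(42,8) = 42!/(8!×34!) = 118030185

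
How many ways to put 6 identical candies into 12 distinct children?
C(6+12-1, 12-1) = C(17, 11) = 12376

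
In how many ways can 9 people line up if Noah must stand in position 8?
Fix one position: (9-1)! = 40320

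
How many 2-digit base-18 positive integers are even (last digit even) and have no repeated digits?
Last∈{0,2,4,6,8,10,12,14,16}. Last=0: 17. Last nonzero: 8×16×P(16,0) = 128. Total = 145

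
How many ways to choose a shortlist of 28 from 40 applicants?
C(40,28) = 40!/(28!×12!) = 5586853480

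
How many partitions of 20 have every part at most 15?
Let r_j(i) = number of partitions of i into parts ≤ j, for i = 0..20. r_1(i) = 1 for all i; r_j(i) = r_{j-1}(i) + r_j(i-j). Rows j = 2..15: ≤2: 1 1 2 2 3 3 4 4 5 5 6 6 7 7 8 8 9 9 10 10 11; ≤3: 1 1 2 3 4 5 7 8 10 12 14 16 19 21 24 27 30 33 37 40 44; ≤4: 1 1 2 3 5 6 9 11 15 18 23 27 34 39 47 54 64 72 84 94 108; ≤5: 1 1 2 3 5 7 10 13 18 23 30 37 47 57 70 84 101 119 141 164 192; ≤6: 1 1 2 3 5 7 11 14 20 26 35 44 58 71 90 110 136 163 199 235 282; ≤7: 1 1 2 3 5 7 11 15 21 28 38 49 65 82 105 131 164 201 248 300 364; ≤8: 1 1 2 3 5 7 11 15 22 29 40 52 70 89 116 146 186 230 288 352 434; ≤9: 1 1 2 3 5 7 11 15 22 30 41 54 73 94 123 157 201 252 318 393 488; ≤10: 1 1 2 3 5 7 11 15 22 30 42 55 75 97 128 164 212 267 340 423 530; ≤11: 1 1 2 3 5 7 11 15 22 30 42 56 76 99 131 169 219 278 355 445 560; ≤12: 1 1 2 3 5 7 11 15 22 30 42 56 77 100 133 172 224 285 366 460 582; ≤13: 1 1 2 3 5 7 11 15 22 30 42 56 77 101 134 174 227 290 373 471 597; ≤14: 1 1 2 3 5 7 11 15 22 30 42 56 77 101 135 175 229 293 378 478 608; ≤15: 1 1 2 3 5 7 11 15 22 30 42 56 77 101 135 176 230 295 381 483 615. r_15(20) = 615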